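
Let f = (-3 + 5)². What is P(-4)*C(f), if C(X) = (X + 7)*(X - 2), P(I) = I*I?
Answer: 352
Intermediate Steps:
P(I) = I²
f = 4 (f = 2² = 4)
C(X) = (-2 + X)*(7 + X) (C(X) = (7 + X)*(-2 + X) = (-2 + X)*(7 + X))
P(-4)*C(f) = (-4)²*(-14 + 4² + 5*4) = 16*(-14 + 16 + 20) = 16*22 = 352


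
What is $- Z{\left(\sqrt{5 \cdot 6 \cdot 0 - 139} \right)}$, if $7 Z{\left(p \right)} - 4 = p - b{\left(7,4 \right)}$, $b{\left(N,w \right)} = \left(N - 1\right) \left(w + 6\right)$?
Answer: $8 - \frac{i \sqrt{139}}{7} \approx 8.0 - 1.6843 i$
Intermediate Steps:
$b{\left(N,w \right)} = \left(-1 + N\right) \left(6 + w\right)$
$Z{\left(p \right)} = -8 + \frac{p}{7}$ ($Z{\left(p \right)} = \frac{4}{7} + \frac{p - \left(-6 - 4 + 6 \cdot 7 + 7 \cdot 4\right)}{7} = \frac{4}{7} + \frac{p - \left(-6 - 4 + 42 + 28\right)}{7} = \frac{4}{7} + \frac{p - 60}{7} = \frac{4}{7} + \frac{-60 + p}{7} = \frac{4}{7} + \left(- \frac{60}{7} + \frac{p}{7}\right) = -8 + \frac{p}{7}$)
$- Z{\left(\sqrt{5 \cdot 6 \cdot 0 - 139} \right)} = - (-8 + \frac{\sqrt{5 \cdot 6 \cdot 0 - 139}}{7}) = - (-8 + \frac{\sqrt{30 \cdot 0 - 139}}{7}) = - (-8 + \frac{\sqrt{0 - 139}}{7}) = - (-8 + \frac{\sqrt{-139}}{7}) = - (-8 + \frac{i \sqrt{139}}{7}) = 8 - \frac{i \sqrt{139}}{7}$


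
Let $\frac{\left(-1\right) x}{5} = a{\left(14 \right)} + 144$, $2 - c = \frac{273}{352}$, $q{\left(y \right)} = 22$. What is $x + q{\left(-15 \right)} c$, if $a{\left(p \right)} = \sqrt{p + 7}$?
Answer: $- \frac{11089}{16} - 5 \sqrt{21} \approx -715.98$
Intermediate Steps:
$a{\left(p \right)} = \sqrt{7 + p}$
$c = \frac{431}{352}$ ($c = 2 - \frac{273}{352} = \frac{431}{352} \approx 1.2244$)
$x = -720 - 5 \sqrt{21}$ ($x = - 5 \left(\sqrt{7 + 14} + 144\right) = - 5 \left(\sqrt{21} + 144\right) = - 5 \left(144 + \sqrt{21}\right) = -720 - 5 \sqrt{21} \approx -742.91$)
$x + q{\left(-15 \right)} c = \left(-720 - 5 \sqrt{21}\right) + 22 \cdot \frac{431}{352} = \left(-720 - 5 \sqrt{21}\right) + \frac{431}{16} = - \frac{11089}{16} - 5 \sqrt{21}$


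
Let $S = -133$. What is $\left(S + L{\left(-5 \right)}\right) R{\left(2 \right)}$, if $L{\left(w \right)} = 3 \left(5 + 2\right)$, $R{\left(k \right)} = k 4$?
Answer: $-896$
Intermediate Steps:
$R{\left(k \right)} = 4 k$
$L{\left(w \right)} = 21$ ($L{\left(w \right)} = 3 \cdot 7 = 21$)
$\left(S + L{\left(-5 \right)}\right) R{\left(2 \right)} = \left(-133 + 21\right) 4 \cdot 2 = \left(-112\right) 8 = -896$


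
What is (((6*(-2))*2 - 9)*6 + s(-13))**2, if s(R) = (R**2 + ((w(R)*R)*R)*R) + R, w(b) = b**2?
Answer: 137889682225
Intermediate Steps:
s(R) = R + R**2 + R**5 (s(R) = (R**2 + ((R**2*R)*R)*R) + R = (R**2 + (R**3*R)*R) + R = (R**2 + R**4*R) + R = (R**2 + R**5) + R = R + R**2 + R**5)
(((6*(-2))*2 - 9)*6 + s(-13))**2 = (((6*(-2))*2 - 9)*6 - 13*(1 - 13 + (-13)**4))**2 = ((-12*2 - 9)*6 - 13*(1 - 13 + 28561))**2 = ((-24 - 9)*6 - 13*28549)**2 = (-33*6 - 371137)**2 = (-198 - 371137)**2 = (-371335)**2 = 137889682225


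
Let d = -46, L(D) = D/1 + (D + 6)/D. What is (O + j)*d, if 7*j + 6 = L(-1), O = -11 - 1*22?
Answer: 11178/7 ≈ 1596.9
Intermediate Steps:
O = -33 (O = -11 - 22 = -33)
L(D) = D + (6 + D)/D (L(D) = D*1 + (6 + D)/D = D + (6 + D)/D)
j = -12/7 (j = -6/7 + (1 - 1 + 6/(-1))/7 = -6/7 + (1 - 1 + 6*(-1))/7 = -6/7 + (1 - 1 - 6)/7 = -6/7 + (⅐)*(-6) = -6/7 - 6/7 = -12/7 ≈ -1.7143)
(O + j)*d = (-33 - 12/7)*(-46) = -243/7*(-46) = 11178/7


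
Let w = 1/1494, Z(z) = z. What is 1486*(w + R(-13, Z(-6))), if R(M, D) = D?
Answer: -6659509/747 ≈ -8915.0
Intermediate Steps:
w = 1/1494 ≈ 0.00066934
1486*(w + R(-13, Z(-6))) = 1486*(1/1494 - 6) = 1486*(-8963/1494) = -6659509/747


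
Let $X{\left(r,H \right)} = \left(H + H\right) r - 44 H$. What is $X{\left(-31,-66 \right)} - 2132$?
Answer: $4864$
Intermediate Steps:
$X{\left(r,H \right)} = - 44 H + 2 H r$ ($X{\left(r,H \right)} = 2 H r - 44 H = - 44 H + 2 H r$)
$X{\left(-31,-66 \right)} - 2132 = 2 \left(-66\right) \left(-22 - 31\right) - 2132 = 2 \left(-66\right) \left(-53\right) - 2132 = 6996 - 2132 = 4864$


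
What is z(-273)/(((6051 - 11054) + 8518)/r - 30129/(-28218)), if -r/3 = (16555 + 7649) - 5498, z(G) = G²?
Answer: 9834956919333/132632746 ≈ 74152.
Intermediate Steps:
r = -56118 (r = -3*((16555 + 7649) - 5498) = -3*(24204 - 5498) = -3*18706 = -56118)
z(-273)/(((6051 - 11054) + 8518)/r - 30129/(-28218)) = (-273)²/(((6051 - 11054) + 8518)/(-56118) - 30129/(-28218)) = 74529/((-5003 + 8518)*(-1/56118) - 30129*(-1/28218)) = 74529/(3515*(-1/56118) + 10043/9406) = 74529/(-3515/56118 + 10043/9406) = 74529/(132632746/131961477) = 74529*(131961477/132632746) = 9834956919333/132632746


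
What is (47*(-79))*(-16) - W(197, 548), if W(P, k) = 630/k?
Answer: 16277477/274 ≈ 59407.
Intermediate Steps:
(47*(-79))*(-16) - W(197, 548) = (47*(-79))*(-16) - 630/548 = -3713*(-16) - 630/548 = 59408 - 1*315/274 = 59408 - 315/274 = 16277477/274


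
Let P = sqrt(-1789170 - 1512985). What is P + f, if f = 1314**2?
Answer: 1726596 + I*sqrt(3302155) ≈ 1.7266e+6 + 1817.2*I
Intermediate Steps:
f = 1726596
P = I*sqrt(3302155) (P = sqrt(-3302155) = I*sqrt(3302155) ≈ 1817.2*I)
P + f = I*sqrt(3302155) + 1726596 = 1726596 + I*sqrt(3302155)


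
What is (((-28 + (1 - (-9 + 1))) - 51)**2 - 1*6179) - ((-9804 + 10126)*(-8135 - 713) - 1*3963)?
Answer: 2851740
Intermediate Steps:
(((-28 + (1 - (-9 + 1))) - 51)**2 - 1*6179) - ((-9804 + 10126)*(-8135 - 713) - 1*3963) = (((-28 + (1 - 1*(-8))) - 51)**2 - 6179) - (322*(-8848) - 3963) = (((-28 + (1 + 8)) - 51)**2 - 6179) - (-2849056 - 3963) = (((-28 + 9) - 51)**2 - 6179) - 1*(-2853019) = ((-19 - 51)**2 - 6179) + 2853019 = ((-70)**2 - 6179) + 2853019 = (4900 - 6179) + 2853019 = -1279 + 2853019 = 2851740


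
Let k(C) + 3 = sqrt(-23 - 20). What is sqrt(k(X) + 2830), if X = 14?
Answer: sqrt(2827 + I*sqrt(43)) ≈ 53.17 + 0.0617*I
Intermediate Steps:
k(C) = -3 + I*sqrt(43) (k(C) = -3 + sqrt(-23 - 20) = -3 + sqrt(-43) = -3 + I*sqrt(43))
sqrt(k(X) + 2830) = sqrt((-3 + I*sqrt(43)) + 2830) = sqrt(2827 + I*sqrt(43))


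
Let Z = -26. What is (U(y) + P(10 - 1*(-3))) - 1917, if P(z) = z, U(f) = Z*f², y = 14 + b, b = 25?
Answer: -41450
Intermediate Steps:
y = 39 (y = 14 + 25 = 39)
U(f) = -26*f²
(U(y) + P(10 - 1*(-3))) - 1917 = (-26*39² + (10 - 1*(-3))) - 1917 = (-26*1521 + (10 + 3)) - 1917 = (-39546 + 13) - 1917 = -39533 - 1917 = -41450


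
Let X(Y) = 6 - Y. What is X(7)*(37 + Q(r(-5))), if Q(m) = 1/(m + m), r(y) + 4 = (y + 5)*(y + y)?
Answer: -295/8 ≈ -36.875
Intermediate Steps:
r(y) = -4 + 2*y*(5 + y) (r(y) = -4 + (y + 5)*(y + y) = -4 + (5 + y)*(2*y) = -4 + 2*y*(5 + y))
Q(m) = 1/(2*m)
X(7)*(37 + Q(r(-5))) = (6 - 1*7)*(37 + 1/(2*(-4 + 2*(-5)**2 + 10*(-5)))) = (6 - 7)*(37 + 1/(2*(-4 + 2*25 - 50))) = -(37 + 1/(2*(-4 + 50 - 50))) = -(37 + (1/2)/(-4)) = -(37 + (1/2)*(-1/4)) = -(37 - 1/8) = -1*295/8 = -295/8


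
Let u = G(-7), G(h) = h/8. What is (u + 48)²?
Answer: 142129/64 ≈ 2220.8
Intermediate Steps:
G(h) = h/8 (G(h) = h*(⅛) = h/8)
u = -7/8 (u = (⅛)*(-7) = -7/8 ≈ -0.87500)
(u + 48)² = (-7/8 + 48)² = (377/8)² = 142129/64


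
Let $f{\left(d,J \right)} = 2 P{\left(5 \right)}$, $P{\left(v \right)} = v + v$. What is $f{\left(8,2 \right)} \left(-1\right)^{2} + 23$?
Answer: $43$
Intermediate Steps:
$P{\left(v \right)} = 2 v$
$f{\left(d,J \right)} = 20$ ($f{\left(d,J \right)} = 2 \cdot 2 \cdot 5 = 2 \cdot 10 = 20$)
$f{\left(8,2 \right)} \left(-1\right)^{2} + 23 = 20 \left(-1\right)^{2} + 23 = 20 \cdot 1 + 23 = 20 + 23 = 43$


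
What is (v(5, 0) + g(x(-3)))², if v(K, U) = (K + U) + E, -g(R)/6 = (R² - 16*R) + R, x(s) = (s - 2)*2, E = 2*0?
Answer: 2235025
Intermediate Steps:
E = 0
x(s) = -4 + 2*s (x(s) = (-2 + s)*2 = -4 + 2*s)
g(R) = -6*R² + 90*R (g(R) = -6*((R² - 16*R) + R) = -6*(R² - 15*R) = -6*R² + 90*R)
v(K, U) = K + U (v(K, U) = (K + U) + 0 = K + U)
(v(5, 0) + g(x(-3)))² = ((5 + 0) + 6*(-4 + 2*(-3))*(15 - (-4 + 2*(-3))))² = (5 + 6*(-4 - 6)*(15 - (-4 - 6)))² = (5 + 6*(-10)*(15 - 1*(-10)))² = (5 + 6*(-10)*(15 + 10))² = (5 + 6*(-10)*25)² = (5 - 1500)² = (-1495)² = 2235025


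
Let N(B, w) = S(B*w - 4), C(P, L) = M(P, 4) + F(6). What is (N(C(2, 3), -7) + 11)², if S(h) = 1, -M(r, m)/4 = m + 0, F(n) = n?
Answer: 144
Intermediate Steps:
M(r, m) = -4*m (M(r, m) = -4*(m + 0) = -4*m)
C(P, L) = -10 (C(P, L) = -4*4 + 6 = -16 + 6 = -10)
N(B, w) = 1
(N(C(2, 3), -7) + 11)² = (1 + 11)² = 12² = 144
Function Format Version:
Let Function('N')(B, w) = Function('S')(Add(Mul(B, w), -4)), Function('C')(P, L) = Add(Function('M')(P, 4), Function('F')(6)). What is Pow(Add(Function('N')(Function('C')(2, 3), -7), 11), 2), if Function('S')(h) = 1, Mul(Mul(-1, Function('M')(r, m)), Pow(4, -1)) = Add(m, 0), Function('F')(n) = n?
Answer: 144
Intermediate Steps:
Function('M')(r, m) = Mul(-4, m) (Function('M')(r, m) = Mul(-4, Add(m, 0)) = Mul(-4, m))
Function('C')(P, L) = -10 (Function('C')(P, L) = Add(Mul(-4, 4), 6) = Add(-16, 6) = -10)
Function('N')(B, w) = 1
Pow(Add(Function('N')(Function('C')(2, 3), -7), 11), 2) = Pow(Add(1, 11), 2) = Pow(12, 2) = 144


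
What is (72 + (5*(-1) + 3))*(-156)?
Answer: -10920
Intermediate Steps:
(72 + (5*(-1) + 3))*(-156) = (72 + (-5 + 3))*(-156) = (72 - 2)*(-156) = 70*(-156) = -10920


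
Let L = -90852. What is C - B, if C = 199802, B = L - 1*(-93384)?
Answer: 197270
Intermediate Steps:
B = 2532 (B = -90852 - 1*(-93384) = -90852 + 93384 = 2532)
C - B = 199802 - 1*2532 = 199802 - 2532 = 197270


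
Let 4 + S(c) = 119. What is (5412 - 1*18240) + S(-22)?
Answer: -12713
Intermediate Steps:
S(c) = 115 (S(c) = -4 + 119 = 115)
(5412 - 1*18240) + S(-22) = (5412 - 1*18240) + 115 = (5412 - 18240) + 115 = -12828 + 115 = -12713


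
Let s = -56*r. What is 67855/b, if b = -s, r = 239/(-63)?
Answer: -610695/1912 ≈ -319.40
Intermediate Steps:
r = -239/63 (r = 239*(-1/63) = -239/63 ≈ -3.7937)
s = 1912/9 (s = -56*(-239/63) = 1912/9 ≈ 212.44)
b = -1912/9 (b = -1*1912/9 = -1912/9 ≈ -212.44)
67855/b = 67855/(-1912/9) = 67855*(-9/1912) = -610695/1912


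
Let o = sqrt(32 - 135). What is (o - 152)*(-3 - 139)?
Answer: 21584 - 142*I*sqrt(103) ≈ 21584.0 - 1441.1*I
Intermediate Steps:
o = I*sqrt(103) (o = sqrt(-103) = I*sqrt(103) ≈ 10.149*I)
(o - 152)*(-3 - 139) = (I*sqrt(103) - 152)*(-3 - 139) = (-152 + I*sqrt(103))*(-142) = 21584 - 142*I*sqrt(103)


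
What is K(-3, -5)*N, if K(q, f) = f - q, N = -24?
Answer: 48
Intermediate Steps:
K(-3, -5)*N = (-5 - 1*(-3))*(-24) = (-5 + 3)*(-24) = -2*(-24) = 48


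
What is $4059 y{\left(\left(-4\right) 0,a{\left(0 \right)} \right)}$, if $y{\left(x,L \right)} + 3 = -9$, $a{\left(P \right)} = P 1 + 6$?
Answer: $-48708$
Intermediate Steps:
$a{\left(P \right)} = 6 + P$ ($a{\left(P \right)} = P + 6 = 6 + P$)
$y{\left(x,L \right)} = -12$ ($y{\left(x,L \right)} = -3 - 9 = -12$)
$4059 y{\left(\left(-4\right) 0,a{\left(0 \right)} \right)} = 4059 \left(-12\right) = -48708$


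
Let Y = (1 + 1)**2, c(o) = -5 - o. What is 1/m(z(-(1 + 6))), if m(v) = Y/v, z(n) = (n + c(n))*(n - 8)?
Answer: 75/4 ≈ 18.750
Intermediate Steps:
Y = 4 (Y = 2**2 = 4)
z(n) = 40 - 5*n (z(n) = (n + (-5 - n))*(n - 8) = -5*(-8 + n) = 40 - 5*n)
m(v) = 4/v
1/m(z(-(1 + 6))) = 1/(4/(40 - (-5)*(1 + 6))) = 1/(4/(40 - (-5)*7)) = 1/(4/(40 - 5*(-7))) = 1/(4/(40 + 35)) = 1/(4/75) = 75/4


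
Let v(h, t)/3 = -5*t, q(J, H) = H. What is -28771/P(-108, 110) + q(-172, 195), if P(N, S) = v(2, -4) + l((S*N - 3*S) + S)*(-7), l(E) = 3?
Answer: -21166/39 ≈ -542.72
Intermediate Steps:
v(h, t) = -15*t (v(h, t) = 3*(-5*t) = -15*t)
P(N, S) = 39 (P(N, S) = -15*(-4) + 3*(-7) = 60 - 21 = 39)
-28771/P(-108, 110) + q(-172, 195) = -28771/39 + 195 = -21166/39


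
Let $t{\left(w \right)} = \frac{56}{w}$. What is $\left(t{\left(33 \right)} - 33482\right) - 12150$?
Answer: $- \frac{1505800}{33} \approx -45630.0$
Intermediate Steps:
$\left(t{\left(33 \right)} - 33482\right) - 12150 = \left(\frac{56}{33} - 33482\right) - 12150 = - \frac{1104850}{33} - 12150 = - \frac{1505800}{33}$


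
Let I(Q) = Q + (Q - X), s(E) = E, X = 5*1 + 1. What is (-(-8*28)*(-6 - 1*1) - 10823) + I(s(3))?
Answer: -12391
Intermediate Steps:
X = 6 (X = 5 + 1 = 6)
I(Q) = -6 + 2*Q (I(Q) = Q + (Q - 1*6) = Q + (Q - 6) = Q + (-6 + Q) = -6 + 2*Q)
(-(-8*28)*(-6 - 1*1) - 10823) + I(s(3)) = (-(-8*28)*(-6 - 1*1) - 10823) + (-6 + 2*3) = (-(-224)*(-6 - 1) - 10823) + (-6 + 6) = (-(-224)*(-7) - 10823) + 0 = (-1*1568 - 10823) + 0 = (-1568 - 10823) + 0 = -12391 + 0 = -12391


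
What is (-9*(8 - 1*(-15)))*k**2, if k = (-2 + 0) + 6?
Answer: -3312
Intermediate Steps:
k = 4 (k = -2 + 6 = 4)
(-9*(8 - 1*(-15)))*k**2 = -9*(8 - 1*(-15))*4**2 = -9*(8 + 15)*16 = -9*23*16 = -207*16 = -3312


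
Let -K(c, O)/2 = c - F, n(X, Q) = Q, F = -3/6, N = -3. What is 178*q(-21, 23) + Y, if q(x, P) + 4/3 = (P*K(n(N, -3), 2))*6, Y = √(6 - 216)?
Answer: 367748/3 + I*√210 ≈ 1.2258e+5 + 14.491*I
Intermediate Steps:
F = -½ (F = -3*⅙ = -½ ≈ -0.50000)
K(c, O) = -1 - 2*c (K(c, O) = -2*(c - 1*(-½)) = -2*(c + ½) = -2*(½ + c) = -1 - 2*c)
Y = I*√210 (Y = √(-210) = I*√210 ≈ 14.491*I)
q(x, P) = -4/3 + 30*P (q(x, P) = -4/3 + (P*(-1 - 2*(-3)))*6 = -4/3 + (P*(-1 + 6))*6 = -4/3 + (P*5)*6 = -4/3 + (5*P)*6 = -4/3 + 30*P)
178*q(-21, 23) + Y = 178*(-4/3 + 30*23) + I*√210 = 178*(-4/3 + 690) + I*√210 = 178*(2066/3) + I*√210 = 367748/3 + I*√210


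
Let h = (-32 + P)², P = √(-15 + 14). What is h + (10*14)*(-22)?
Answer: -3080 + (32 - I)² ≈ -2057.0 - 64.0*I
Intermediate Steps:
P = I (P = √(-1) = I ≈ 1.0*I)
h = (-32 + I)² ≈ 1023.0 - 64.0*I
h + (10*14)*(-22) = (32 - I)² + (10*14)*(-22) = (32 - I)² + 140*(-22) = (32 - I)² - 3080 = -3080 + (32 - I)²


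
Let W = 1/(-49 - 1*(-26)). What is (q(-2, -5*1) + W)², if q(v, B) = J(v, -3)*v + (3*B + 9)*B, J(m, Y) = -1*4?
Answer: 762129/529 ≈ 1440.7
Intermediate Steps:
J(m, Y) = -4
q(v, B) = -4*v + B*(9 + 3*B) (q(v, B) = -4*v + (3*B + 9)*B = -4*v + (9 + 3*B)*B = -4*v + B*(9 + 3*B))
W = -1/23 (W = 1/(-49 + 26) = 1/(-23) = -1/23 ≈ -0.043478)
(q(-2, -5*1) + W)² = ((-4*(-2) + 3*(-5*1)² + 9*(-5*1)) - 1/23)² = ((8 + 3*(-5)² + 9*(-5)) - 1/23)² = ((8 + 3*25 - 45) - 1/23)² = ((8 + 75 - 45) - 1/23)² = (38 - 1/23)² = (873/23)² = 762129/529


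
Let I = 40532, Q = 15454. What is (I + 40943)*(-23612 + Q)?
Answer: -664673050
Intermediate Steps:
(I + 40943)*(-23612 + Q) = (40532 + 40943)*(-23612 + 15454) = 81475*(-8158) = -664673050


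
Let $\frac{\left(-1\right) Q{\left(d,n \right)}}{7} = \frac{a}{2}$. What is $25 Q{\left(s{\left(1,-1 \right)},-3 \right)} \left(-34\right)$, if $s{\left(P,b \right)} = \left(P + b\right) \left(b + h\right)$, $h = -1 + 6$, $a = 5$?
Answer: $14875$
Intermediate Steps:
$h = 5$
$s{\left(P,b \right)} = \left(5 + b\right) \left(P + b\right)$ ($s{\left(P,b \right)} = \left(P + b\right) \left(b + 5\right) = \left(P + b\right) \left(5 + b\right) = \left(5 + b\right) \left(P + b\right)$)
$Q{\left(d,n \right)} = - \frac{35}{2}$ ($Q{\left(d,n \right)} = - 7 \cdot \frac{5}{2} = - 7 \cdot 5 \cdot \frac{1}{2} = \left(-7\right) \frac{5}{2} = - \frac{35}{2}$)
$25 Q{\left(s{\left(1,-1 \right)},-3 \right)} \left(-34\right) = 25 \left(- \frac{35}{2}\right) \left(-34\right) = \left(- \frac{875}{2}\right) \left(-34\right) = 14875$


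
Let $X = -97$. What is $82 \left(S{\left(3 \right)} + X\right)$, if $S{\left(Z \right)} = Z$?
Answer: $-7708$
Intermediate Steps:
$82 \left(S{\left(3 \right)} + X\right) = 82 \left(3 - 97\right) = 82 \left(-94\right) = -7708$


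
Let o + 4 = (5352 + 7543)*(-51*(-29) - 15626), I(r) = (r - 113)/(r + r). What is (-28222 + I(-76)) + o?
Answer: -27732976043/152 ≈ -1.8245e+8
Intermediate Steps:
I(r) = (-113 + r)/(2*r) (I(r) = (-113 + r)/((2*r)) = (-113 + r)*(1/(2*r)) = (-113 + r)/(2*r))
o = -182425569 (o = -4 + (5352 + 7543)*(-51*(-29) - 15626) = -4 + 12895*(1479 - 15626) = -4 + 12895*(-14147) = -4 - 182425565 = -182425569)
(-28222 + I(-76)) + o = (-28222 + (½)*(-113 - 76)/(-76)) - 182425569 = (-28222 + (½)*(-1/76)*(-189)) - 182425569 = (-28222 + 189/152) - 182425569 = -4289555/152 - 182425569 = -27732976043/152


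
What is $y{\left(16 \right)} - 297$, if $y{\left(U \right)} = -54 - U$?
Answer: $-367$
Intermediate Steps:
$y{\left(16 \right)} - 297 = \left(-54 - 16\right) - 297 = -70 - 297 = -367$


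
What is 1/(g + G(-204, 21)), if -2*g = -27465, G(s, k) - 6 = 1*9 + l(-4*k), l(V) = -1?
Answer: 2/27493 ≈ 7.2746e-5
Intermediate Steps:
G(s, k) = 14 (G(s, k) = 6 + (1*9 - 1) = 6 + (9 - 1) = 6 + 8 = 14)
g = 27465/2 (g = -½*(-27465) = 27465/2 ≈ 13733.)
1/(g + G(-204, 21)) = 1/(27465/2 + 14) = 1/(27493/2) = 2/27493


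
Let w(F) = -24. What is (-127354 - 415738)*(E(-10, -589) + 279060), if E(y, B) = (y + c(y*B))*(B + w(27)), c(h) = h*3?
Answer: 5727730639840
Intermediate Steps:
c(h) = 3*h
E(y, B) = (-24 + B)*(y + 3*B*y) (E(y, B) = (y + 3*(y*B))*(B - 24) = (y + 3*(B*y))*(-24 + B) = (y + 3*B*y)*(-24 + B) = (-24 + B)*(y + 3*B*y))
(-127354 - 415738)*(E(-10, -589) + 279060) = (-127354 - 415738)*(-10*(-24 - 71*(-589) + 3*(-589)²) + 279060) = -543092*(-10*(-24 + 41819 + 3*346921) + 279060) = -543092*(-10*(-24 + 41819 + 1040763) + 279060) = -543092*(-10*1082558 + 279060) = -543092*(-10825580 + 279060) = -543092*(-10546520) = 5727730639840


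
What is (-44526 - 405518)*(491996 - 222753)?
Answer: -121171196692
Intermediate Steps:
(-44526 - 405518)*(491996 - 222753) = -450044*269243 = -121171196692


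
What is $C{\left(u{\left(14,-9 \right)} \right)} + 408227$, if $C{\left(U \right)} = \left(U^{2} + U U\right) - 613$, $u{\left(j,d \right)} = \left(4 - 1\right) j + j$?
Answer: $413886$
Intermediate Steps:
$u{\left(j,d \right)} = 4 j$ ($u{\left(j,d \right)} = \left(4 - 1\right) j + j = 3 j + j = 4 j$)
$C{\left(U \right)} = -613 + 2 U^{2}$ ($C{\left(U \right)} = \left(U^{2} + U^{2}\right) - 613 = 2 U^{2} - 613 = -613 + 2 U^{2}$)
$C{\left(u{\left(14,-9 \right)} \right)} + 408227 = \left(-613 + 2 \left(4 \cdot 14\right)^{2}\right) + 408227 = \left(-613 + 2 \cdot 56^{2}\right) + 408227 = \left(-613 + 2 \cdot 3136\right) + 408227 = \left(-613 + 6272\right) + 408227 = 5659 + 408227 = 413886$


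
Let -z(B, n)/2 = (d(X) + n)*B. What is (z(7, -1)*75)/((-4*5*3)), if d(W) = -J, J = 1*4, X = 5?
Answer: -175/2 ≈ -87.500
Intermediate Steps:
J = 4
d(W) = -4 (d(W) = -1*4 = -4)
z(B, n) = -2*B*(-4 + n) (z(B, n) = -2*(-4 + n)*B = -2*B*(-4 + n))
(z(7, -1)*75)/((-4*5*3)) = ((2*7*(4 - 1*(-1)))*75)/((-4*5*3)) = ((2*7*(4 + 1))*75)/((-20*3)) = ((2*7*5)*75)/(-60) = (70*75)*(-1/60) = 5250*(-1/60) = -175/2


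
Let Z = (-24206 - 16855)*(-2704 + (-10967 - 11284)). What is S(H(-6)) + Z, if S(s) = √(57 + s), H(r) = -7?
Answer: 1024677255 + 5*√2 ≈ 1.0247e+9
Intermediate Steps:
Z = 1024677255 (Z = -41061*(-2704 - 22251) = -41061*(-24955) = 1024677255)
S(H(-6)) + Z = √(57 - 7) + 1024677255 = √50 + 1024677255 = 5*√2 + 1024677255 = 1024677255 + 5*√2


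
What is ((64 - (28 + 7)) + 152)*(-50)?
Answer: -9050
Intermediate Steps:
((64 - (28 + 7)) + 152)*(-50) = ((64 - 1*35) + 152)*(-50) = ((64 - 35) + 152)*(-50) = (29 + 152)*(-50) = 181*(-50) = -9050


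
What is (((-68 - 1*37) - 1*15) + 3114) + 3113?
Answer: 6107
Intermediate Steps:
(((-68 - 1*37) - 1*15) + 3114) + 3113 = (((-68 - 37) - 15) + 3114) + 3113 = ((-105 - 15) + 3114) + 3113 = (-120 + 3114) + 3113 = 2994 + 3113 = 6107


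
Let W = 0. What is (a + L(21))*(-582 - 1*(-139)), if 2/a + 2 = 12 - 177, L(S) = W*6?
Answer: 886/167 ≈ 5.3054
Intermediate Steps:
L(S) = 0 (L(S) = 0*6 = 0)
a = -2/167 (a = 2/(-2 + (12 - 177)) = 2/(-2 - 165) = 2/(-167) = 2*(-1/167) = -2/167 ≈ -0.011976)
(a + L(21))*(-582 - 1*(-139)) = (-2/167 + 0)*(-582 - 1*(-139)) = -2*(-582 + 139)/167 = -2/167*(-443) = 886/167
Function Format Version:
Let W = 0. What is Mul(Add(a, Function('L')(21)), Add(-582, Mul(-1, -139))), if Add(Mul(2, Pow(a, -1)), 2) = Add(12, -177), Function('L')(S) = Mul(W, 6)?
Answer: Rational(886, 167) ≈ 5.3054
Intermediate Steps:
Function('L')(S) = 0 (Function('L')(S) = Mul(0, 6) = 0)
a = Rational(-2, 167) (a = Mul(2, Pow(Add(-2, Add(12, -177)), -1)) = Mul(2, Pow(Add(-2, -165), -1)) = Mul(2, Pow(-167, -1)) = Mul(2, Rational(-1, 167)) = Rational(-2, 167) ≈ -0.011976)
Mul(Add(a, Function('L')(21)), Add(-582, Mul(-1, -139))) = Mul(Add(Rational(-2, 167), 0), Add(-582, Mul(-1, -139))) = Mul(Rational(-2, 167), Add(-582, 139)) = Mul(Rational(-2, 167), -443) = Rational(886, 167)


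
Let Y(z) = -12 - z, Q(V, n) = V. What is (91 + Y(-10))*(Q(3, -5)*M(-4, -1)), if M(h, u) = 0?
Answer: 0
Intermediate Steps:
(91 + Y(-10))*(Q(3, -5)*M(-4, -1)) = (91 + (-12 - 1*(-10)))*(3*0) = (91 + (-12 + 10))*0 = (91 - 2)*0 = 89*0 = 0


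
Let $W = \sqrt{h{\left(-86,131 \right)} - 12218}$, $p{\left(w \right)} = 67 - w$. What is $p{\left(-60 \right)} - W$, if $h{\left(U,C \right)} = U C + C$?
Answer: $127 - 11 i \sqrt{193} \approx 127.0 - 152.82 i$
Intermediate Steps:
$h{\left(U,C \right)} = C + C U$ ($h{\left(U,C \right)} = C U + C = C + C U$)
$W = 11 i \sqrt{193}$ ($W = \sqrt{131 \left(1 - 86\right) - 12218} = \sqrt{131 \left(-85\right) - 12218} = \sqrt{-11135 - 12218} = \sqrt{-23353} = 11 i \sqrt{193} \approx 152.82 i$)
$p{\left(-60 \right)} - W = \left(67 - -60\right) - 11 i \sqrt{193} = \left(67 + 60\right) - 11 i \sqrt{193} = 127 - 11 i \sqrt{193}$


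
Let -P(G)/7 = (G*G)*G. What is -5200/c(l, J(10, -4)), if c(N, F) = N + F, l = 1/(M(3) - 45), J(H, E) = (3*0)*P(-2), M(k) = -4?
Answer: 254800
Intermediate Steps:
P(G) = -7*G³ (P(G) = -7*G*G*G = -7*G²*G = -7*G³)
J(H, E) = 0 (J(H, E) = (3*0)*(-7*(-2)³) = 0*(-7*(-8)) = 0*56 = 0)
l = -1/49 (l = 1/(-4 - 45) = 1/(-49) = -1/49 ≈ -0.020408)
c(N, F) = F + N
-5200/c(l, J(10, -4)) = -5200/(0 - 1/49) = -5200/(-1/49) = -5200*(-49) = 254800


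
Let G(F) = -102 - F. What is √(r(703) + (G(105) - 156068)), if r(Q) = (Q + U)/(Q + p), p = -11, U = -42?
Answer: I*√18708503547/346 ≈ 395.31*I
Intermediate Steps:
r(Q) = (-42 + Q)/(-11 + Q) (r(Q) = (Q - 42)/(Q - 11) = (-42 + Q)/(-11 + Q))
√(r(703) + (G(105) - 156068)) = √((-42 + 703)/(-11 + 703) + ((-102 - 1*105) - 156068)) = √(661/692 + ((-102 - 105) - 156068)) = √((1/692)*661 + (-207 - 156068)) = √(661/692 - 156275) = √(-108141639/692) = I*√18708503547/346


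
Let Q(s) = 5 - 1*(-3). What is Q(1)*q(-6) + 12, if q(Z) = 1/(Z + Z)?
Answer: 34/3 ≈ 11.333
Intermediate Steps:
q(Z) = 1/(2*Z)
Q(s) = 8 (Q(s) = 5 + 3 = 8)
Q(1)*q(-6) + 12 = 8*((1/2)/(-6)) + 12 = 8*((1/2)*(-1/6)) + 12 = 8*(-1/12) + 12 = -2/3 + 12 = 34/3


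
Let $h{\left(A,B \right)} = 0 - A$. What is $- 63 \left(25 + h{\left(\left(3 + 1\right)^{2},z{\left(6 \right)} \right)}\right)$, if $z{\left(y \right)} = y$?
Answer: $-567$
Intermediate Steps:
$h{\left(A,B \right)} = - A$
$- 63 \left(25 + h{\left(\left(3 + 1\right)^{2},z{\left(6 \right)} \right)}\right) = - 63 \left(25 - \left(3 + 1\right)^{2}\right) = - 63 \left(25 - 4^{2}\right) = - 63 \left(25 - 16\right) = \left(-63\right) 9 = -567$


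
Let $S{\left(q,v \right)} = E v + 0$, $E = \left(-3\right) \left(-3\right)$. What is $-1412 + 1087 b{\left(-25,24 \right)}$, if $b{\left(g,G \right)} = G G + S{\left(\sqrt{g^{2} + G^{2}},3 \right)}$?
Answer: $654049$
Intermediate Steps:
$E = 9$
$S{\left(q,v \right)} = 9 v$ ($S{\left(q,v \right)} = 9 v + 0 = 9 v$)
$b{\left(g,G \right)} = 27 + G^{2}$ ($b{\left(g,G \right)} = G G + 9 \cdot 3 = G^{2} + 27 = 27 + G^{2}$)
$-1412 + 1087 b{\left(-25,24 \right)} = -1412 + 1087 \left(27 + 24^{2}\right) = -1412 + 1087 \left(27 + 576\right) = -1412 + 1087 \cdot 603 = -1412 + 655461 = 654049$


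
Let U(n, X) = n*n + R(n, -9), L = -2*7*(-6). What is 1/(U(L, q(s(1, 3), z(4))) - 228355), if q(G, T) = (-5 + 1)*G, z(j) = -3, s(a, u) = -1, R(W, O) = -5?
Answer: -1/221304 ≈ -4.5187e-6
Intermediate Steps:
q(G, T) = -4*G
L = 84 (L = -14*(-6) = 84)
U(n, X) = -5 + n**2 (U(n, X) = n*n - 5 = n**2 - 5 = -5 + n**2)
1/(U(L, q(s(1, 3), z(4))) - 228355) = 1/((-5 + 84**2) - 228355) = 1/((-5 + 7056) - 228355) = 1/(7051 - 228355) = 1/(-221304) = -1/221304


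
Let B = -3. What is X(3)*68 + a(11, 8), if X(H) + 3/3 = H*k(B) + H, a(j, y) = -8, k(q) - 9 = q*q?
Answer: 3800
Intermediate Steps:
k(q) = 9 + q² (k(q) = 9 + q*q = 9 + q²)
X(H) = -1 + 19*H (X(H) = -1 + (H*(9 + (-3)²) + H) = -1 + (H*(9 + 9) + H) = -1 + (H*18 + H) = -1 + (18*H + H) = -1 + 19*H)
X(3)*68 + a(11, 8) = (-1 + 19*3)*68 - 8 = (-1 + 57)*68 - 8 = 56*68 - 8 = 3808 - 8 = 3800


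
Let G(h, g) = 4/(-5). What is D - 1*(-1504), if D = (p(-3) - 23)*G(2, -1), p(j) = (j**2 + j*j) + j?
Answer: 7552/5 ≈ 1510.4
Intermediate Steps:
p(j) = j + 2*j**2 (p(j) = (j**2 + j**2) + j = 2*j**2 + j = j + 2*j**2)
G(h, g) = -4/5 (G(h, g) = 4*(-1/5) = -4/5)
D = 32/5 (D = (-3*(1 + 2*(-3)) - 23)*(-4/5) = (-3*(1 - 6) - 23)*(-4/5) = (-3*(-5) - 23)*(-4/5) = (15 - 23)*(-4/5) = -8*(-4/5) = 32/5 ≈ 6.4000)
D - 1*(-1504) = 32/5 - 1*(-1504) = 32/5 + 1504 = 7552/5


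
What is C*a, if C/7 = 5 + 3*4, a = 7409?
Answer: 881671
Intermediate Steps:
C = 119 (C = 7*(5 + 3*4) = 7*(5 + 12) = 7*17 = 119)
C*a = 119*7409 = 881671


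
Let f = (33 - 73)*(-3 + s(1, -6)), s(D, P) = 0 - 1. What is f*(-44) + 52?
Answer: -6988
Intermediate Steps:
s(D, P) = -1
f = 160 (f = (33 - 73)*(-3 - 1) = -40*(-4) = 160)
f*(-44) + 52 = 160*(-44) + 52 = -7040 + 52 = -6988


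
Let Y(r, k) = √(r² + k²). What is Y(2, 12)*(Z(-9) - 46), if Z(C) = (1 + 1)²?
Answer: -84*√37 ≈ -510.95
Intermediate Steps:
Z(C) = 4 (Z(C) = 2² = 4)
Y(r, k) = √(k² + r²)
Y(2, 12)*(Z(-9) - 46) = √(12² + 2²)*(4 - 46) = √(144 + 4)*(-42) = √148*(-42) = (2*√37)*(-42) = -84*√37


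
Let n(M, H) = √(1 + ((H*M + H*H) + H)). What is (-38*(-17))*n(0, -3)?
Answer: 646*√7 ≈ 1709.2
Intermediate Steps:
n(M, H) = √(1 + H + H² + H*M) (n(M, H) = √(1 + ((H*M + H²) + H)) = √(1 + ((H² + H*M) + H)) = √(1 + (H + H² + H*M)) = √(1 + H + H² + H*M))
(-38*(-17))*n(0, -3) = (-38*(-17))*√(1 - 3 + (-3)² - 3*0) = 646*√(1 - 3 + 9 + 0) = 646*√7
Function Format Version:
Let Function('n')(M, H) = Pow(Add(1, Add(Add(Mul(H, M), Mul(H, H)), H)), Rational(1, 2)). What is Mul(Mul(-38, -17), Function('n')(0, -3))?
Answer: Mul(646, Pow(7, Rational(1, 2))) ≈ 1709.2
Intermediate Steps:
Function('n')(M, H) = Pow(Add(1, H, Pow(H, 2), Mul(H, M)), Rational(1, 2)) (Function('n')(M, H) = Pow(Add(1, Add(Add(Mul(H, M), Pow(H, 2)), H)), Rational(1, 2)) = Pow(Add(1, Add(Add(Pow(H, 2), Mul(H, M)), H)), Rational(1, 2)) = Pow(Add(1, Add(H, Pow(H, 2), Mul(H, M))), Rational(1, 2)) = Pow(Add(1, H, Pow(H, 2), Mul(H, M)), Rational(1, 2)))
Mul(Mul(-38, -17), Function('n')(0, -3)) = Mul(Mul(-38, -17), Pow(Add(1, -3, Pow(-3, 2), Mul(-3, 0)), Rational(1, 2))) = Mul(646, Pow(Add(1, -3, 9, 0), Rational(1, 2))) = Mul(646, Pow(7, Rational(1, 2)))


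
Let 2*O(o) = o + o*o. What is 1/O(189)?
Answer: 1/17955 ≈ 5.5695e-5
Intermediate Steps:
O(o) = o/2 + o²/2 (O(o) = (o + o*o)/2 = (o + o²)/2 = o/2 + o²/2)
1/O(189) = 1/((½)*189*(1 + 189)) = 1/((½)*189*190) = 1/17955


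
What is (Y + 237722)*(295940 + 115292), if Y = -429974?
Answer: -79060174464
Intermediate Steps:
(Y + 237722)*(295940 + 115292) = (-429974 + 237722)*(295940 + 115292) = -192252*411232 = -79060174464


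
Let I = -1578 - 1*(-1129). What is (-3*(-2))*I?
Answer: -2694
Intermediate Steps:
I = -449 (I = -1578 + 1129 = -449)
(-3*(-2))*I = -3*(-2)*(-449) = 6*(-449) = -2694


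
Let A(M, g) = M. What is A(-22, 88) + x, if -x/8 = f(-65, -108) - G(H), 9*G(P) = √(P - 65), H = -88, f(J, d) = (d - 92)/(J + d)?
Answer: -5406/173 + 8*I*√17/3 ≈ -31.249 + 10.995*I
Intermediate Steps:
f(J, d) = (-92 + d)/(J + d)
G(P) = √(-65 + P)/9 (G(P) = √(P - 65)/9 = √(-65 + P)/9)
x = -1600/173 + 8*I*√17/3 (x = -8*((-92 - 108)/(-65 - 108) - √(-65 - 88)/9) = -8*(-200/(-173) - √(-153)/9) = -8*(-1/173*(-200) - 3*I*√17/9) = -8*(200/173 - I*√17/3) = -1600/173 + 8*I*√17/3 ≈ -9.2486 + 10.995*I)
A(-22, 88) + x = -22 + (-1600/173 + 8*I*√17/3) = -5406/173 + 8*I*√17/3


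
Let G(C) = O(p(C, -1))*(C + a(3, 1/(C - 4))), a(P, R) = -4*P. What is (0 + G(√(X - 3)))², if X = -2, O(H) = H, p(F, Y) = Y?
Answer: (12 - I*√5)² ≈ 139.0 - 53.666*I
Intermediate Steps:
G(C) = 12 - C (G(C) = -(C - 4*3) = -(C - 12) = -(-12 + C) = 12 - C)
(0 + G(√(X - 3)))² = (0 + (12 - √(-2 - 3)))² = (0 + (12 - √(-5)))² = (0 + (12 - I*√5))² = (12 - I*√5)²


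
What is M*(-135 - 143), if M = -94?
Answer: 26132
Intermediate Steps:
M*(-135 - 143) = -94*(-135 - 143) = -94*(-278) = 26132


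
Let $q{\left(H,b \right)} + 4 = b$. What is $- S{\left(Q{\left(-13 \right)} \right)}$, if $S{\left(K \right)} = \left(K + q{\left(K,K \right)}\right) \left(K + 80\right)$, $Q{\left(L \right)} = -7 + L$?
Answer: $2640$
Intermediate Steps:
$q{\left(H,b \right)} = -4 + b$
$S{\left(K \right)} = \left(-4 + 2 K\right) \left(80 + K\right)$ ($S{\left(K \right)} = \left(K + \left(-4 + K\right)\right) \left(K + 80\right) = \left(-4 + 2 K\right) \left(80 + K\right)$)
$- S{\left(Q{\left(-13 \right)} \right)} = - (-320 + 2 \left(-7 - 13\right)^{2} + 156 \left(-7 - 13\right)) = - (-320 + 2 \left(-20\right)^{2} + 156 \left(-20\right)) = - (-320 + 2 \cdot 400 - 3120) = - (-320 + 800 - 3120) = \left(-1\right) \left(-2640\right) = 2640$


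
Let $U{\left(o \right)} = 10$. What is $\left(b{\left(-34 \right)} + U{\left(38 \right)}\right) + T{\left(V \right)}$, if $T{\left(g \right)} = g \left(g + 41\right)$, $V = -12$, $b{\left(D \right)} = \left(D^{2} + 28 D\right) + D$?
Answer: $-168$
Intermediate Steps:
$b{\left(D \right)} = D^{2} + 29 D$
$T{\left(g \right)} = g \left(41 + g\right)$
$\left(b{\left(-34 \right)} + U{\left(38 \right)}\right) + T{\left(V \right)} = \left(- 34 \left(29 - 34\right) + 10\right) - 12 \left(41 - 12\right) = \left(\left(-34\right) \left(-5\right) + 10\right) - 348 = \left(170 + 10\right) - 348 = 180 - 348 = -168$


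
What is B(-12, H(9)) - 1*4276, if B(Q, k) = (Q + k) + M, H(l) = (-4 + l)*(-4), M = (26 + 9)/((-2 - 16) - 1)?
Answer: -81887/19 ≈ -4309.8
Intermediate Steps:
M = -35/19 (M = 35/(-18 - 1) = 35/(-19) = 35*(-1/19) = -35/19 ≈ -1.8421)
H(l) = 16 - 4*l
B(Q, k) = -35/19 + Q + k (B(Q, k) = (Q + k) - 35/19 = -35/19 + Q + k)
B(-12, H(9)) - 1*4276 = (-35/19 - 12 + (16 - 4*9)) - 1*4276 = (-35/19 - 12 + (16 - 36)) - 4276 = (-35/19 - 12 - 20) - 4276 = -643/19 - 4276 = -81887/19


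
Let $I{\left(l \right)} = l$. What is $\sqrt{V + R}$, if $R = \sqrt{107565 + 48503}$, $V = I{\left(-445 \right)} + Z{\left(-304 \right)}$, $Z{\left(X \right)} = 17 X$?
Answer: $\sqrt{-5613 + 2 \sqrt{39017}} \approx 72.235 i$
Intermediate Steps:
$V = -5613$ ($V = -445 + 17 \left(-304\right) = -445 - 5168 = -5613$)
$R = 2 \sqrt{39017}$ ($R = \sqrt{156068} = 2 \sqrt{39017} \approx 395.05$)
$\sqrt{V + R} = \sqrt{-5613 + 2 \sqrt{39017}}$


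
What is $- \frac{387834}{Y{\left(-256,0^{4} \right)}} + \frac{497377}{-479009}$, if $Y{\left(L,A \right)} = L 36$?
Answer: $\frac{30198691679}{735757824} \approx 41.044$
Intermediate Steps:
$Y{\left(L,A \right)} = 36 L$
$- \frac{387834}{Y{\left(-256,0^{4} \right)}} + \frac{497377}{-479009} = - \frac{387834}{36 \left(-256\right)} + \frac{497377}{-479009} = - \frac{387834}{-9216} + 497377 \left(- \frac{1}{479009}\right) = \left(-387834\right) \left(- \frac{1}{9216}\right) - \frac{497377}{479009} = \frac{64639}{1536} - \frac{497377}{479009} = \frac{30198691679}{735757824}$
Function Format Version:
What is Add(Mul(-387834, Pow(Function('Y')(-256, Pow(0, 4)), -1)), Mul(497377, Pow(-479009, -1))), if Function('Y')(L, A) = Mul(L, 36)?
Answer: Rational(30198691679, 735757824) ≈ 41.044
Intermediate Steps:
Function('Y')(L, A) = Mul(36, L)
Add(Mul(-387834, Pow(Function('Y')(-256, Pow(0, 4)), -1)), Mul(497377, Pow(-479009, -1))) = Add(Mul(-387834, Pow(Mul(36, -256), -1)), Mul(497377, Pow(-479009, -1))) = Add(Mul(-387834, Pow(-9216, -1)), Mul(497377, Rational(-1, 479009))) = Add(Mul(-387834, Rational(-1, 9216)), Rational(-497377, 479009)) = Add(Rational(64639, 1536), Rational(-497377, 479009)) = Rational(30198691679, 735757824)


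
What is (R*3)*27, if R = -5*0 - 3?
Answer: -243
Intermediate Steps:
R = -3 (R = 0 - 3 = -3)
(R*3)*27 = -3*3*27 = -9*27 = -243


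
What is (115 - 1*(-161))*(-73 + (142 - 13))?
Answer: 15456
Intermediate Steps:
(115 - 1*(-161))*(-73 + (142 - 13)) = (115 + 161)*(-73 + 129) = 276*56 = 15456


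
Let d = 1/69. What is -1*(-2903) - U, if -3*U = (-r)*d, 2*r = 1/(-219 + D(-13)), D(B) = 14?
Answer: 246377611/84870 ≈ 2903.0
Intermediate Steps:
r = -1/410 (r = 1/(2*(-219 + 14)) = (1/2)/(-205) = (1/2)*(-1/205) = -1/410 ≈ -0.0024390)
d = 1/69 ≈ 0.014493
U = -1/84870 (U = -(-1*(-1/410))/(3*69) = -1/(1230*69) = -1/3*1/28290 = -1/84870 ≈ -1.1783e-5)
-1*(-2903) - U = -1*(-2903) - 1*(-1/84870) = 2903 + 1/84870 = 246377611/84870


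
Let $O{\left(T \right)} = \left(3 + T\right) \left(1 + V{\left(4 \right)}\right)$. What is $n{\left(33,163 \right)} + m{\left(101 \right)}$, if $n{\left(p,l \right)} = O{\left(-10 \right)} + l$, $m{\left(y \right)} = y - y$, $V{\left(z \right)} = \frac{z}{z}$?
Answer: $149$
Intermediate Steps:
$V{\left(z \right)} = 1$
$m{\left(y \right)} = 0$
$O{\left(T \right)} = 6 + 2 T$ ($O{\left(T \right)} = \left(3 + T\right) \left(1 + 1\right) = \left(3 + T\right) 2 = 6 + 2 T$)
$n{\left(p,l \right)} = -14 + l$ ($n{\left(p,l \right)} = \left(6 + 2 \left(-10\right)\right) + l = \left(6 - 20\right) + l = -14 + l$)
$n{\left(33,163 \right)} + m{\left(101 \right)} = \left(-14 + 163\right) + 0 = 149 + 0 = 149$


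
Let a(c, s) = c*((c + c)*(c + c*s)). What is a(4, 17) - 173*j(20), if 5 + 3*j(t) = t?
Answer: 1439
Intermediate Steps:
j(t) = -5/3 + t/3
a(c, s) = 2*c**2*(c + c*s) (a(c, s) = c*((2*c)*(c + c*s)) = c*(2*c*(c + c*s)) = 2*c**2*(c + c*s))
a(4, 17) - 173*j(20) = 2*4**3*(1 + 17) - 173*(-5/3 + (1/3)*20) = 2*64*18 - 173*(-5/3 + 20/3) = 2304 - 173*5 = 2304 - 865 = 1439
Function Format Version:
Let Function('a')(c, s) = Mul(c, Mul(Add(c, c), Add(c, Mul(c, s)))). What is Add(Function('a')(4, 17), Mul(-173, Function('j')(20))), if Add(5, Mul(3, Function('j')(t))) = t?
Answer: 1439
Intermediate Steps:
Function('j')(t) = Add(Rational(-5, 3), Mul(Rational(1, 3), t))
Function('a')(c, s) = Mul(2, Pow(c, 2), Add(c, Mul(c, s))) (Function('a')(c, s) = Mul(c, Mul(Mul(2, c), Add(c, Mul(c, s)))) = Mul(c, Mul(2, c, Add(c, Mul(c, s)))) = Mul(2, Pow(c, 2), Add(c, Mul(c, s))))
Add(Function('a')(4, 17), Mul(-173, Function('j')(20))) = Add(Mul(2, Pow(4, 3), Add(1, 17)), Mul(-173, Add(Rational(-5, 3), Mul(Rational(1, 3), 20)))) = Add(Mul(2, 64, 18), Mul(-173, Add(Rational(-5, 3), Rational(20, 3)))) = Add(2304, Mul(-173, 5)) = Add(2304, -865) = 1439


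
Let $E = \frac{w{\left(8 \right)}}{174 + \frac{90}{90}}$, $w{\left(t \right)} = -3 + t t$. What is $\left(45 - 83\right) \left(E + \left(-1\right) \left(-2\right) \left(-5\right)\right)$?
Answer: $\frac{64182}{175} \approx 366.75$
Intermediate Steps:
$w{\left(t \right)} = -3 + t^{2}$
$E = \frac{61}{175}$ ($E = \frac{-3 + 8^{2}}{174 + \frac{90}{90}} = \frac{-3 + 64}{174 + 90 \cdot \frac{1}{90}} = \frac{61}{174 + 1} = \frac{61}{175} \approx 0.34857$)
$\left(45 - 83\right) \left(E + \left(-1\right) \left(-2\right) \left(-5\right)\right) = \left(45 - 83\right) \left(\frac{61}{175} + \left(-1\right) \left(-2\right) \left(-5\right)\right) = \left(45 - 83\right) \left(\frac{61}{175} + 2 \left(-5\right)\right) = - 38 \left(\frac{61}{175} - 10\right) = \left(-38\right) \left(- \frac{1689}{175}\right) = \frac{64182}{175}$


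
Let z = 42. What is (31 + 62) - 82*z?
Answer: -3351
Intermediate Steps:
(31 + 62) - 82*z = (31 + 62) - 82*42 = 93 - 3444 = -3351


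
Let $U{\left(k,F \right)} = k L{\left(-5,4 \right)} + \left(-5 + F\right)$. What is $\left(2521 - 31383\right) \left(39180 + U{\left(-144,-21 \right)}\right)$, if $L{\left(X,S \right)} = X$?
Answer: $-1150843388$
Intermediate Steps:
$U{\left(k,F \right)} = -5 + F - 5 k$ ($U{\left(k,F \right)} = k \left(-5\right) + \left(-5 + F\right) = - 5 k + \left(-5 + F\right) = -5 + F - 5 k$)
$\left(2521 - 31383\right) \left(39180 + U{\left(-144,-21 \right)}\right) = \left(2521 - 31383\right) \left(39180 - -694\right) = - 28862 \left(39180 + 694\right) = \left(-28862\right) 39874 = -1150843388$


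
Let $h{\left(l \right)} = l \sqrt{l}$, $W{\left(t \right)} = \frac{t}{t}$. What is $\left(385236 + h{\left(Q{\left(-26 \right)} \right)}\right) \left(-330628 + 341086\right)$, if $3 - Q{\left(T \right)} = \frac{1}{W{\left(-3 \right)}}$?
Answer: $4028798088 + 20916 \sqrt{2} \approx 4.0288 \cdot 10^{9}$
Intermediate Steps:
$W{\left(t \right)} = 1$
$Q{\left(T \right)} = 2$ ($Q{\left(T \right)} = 3 - 1^{-1} = 3 - 1 = 2$)
$h{\left(l \right)} = l^{\frac{3}{2}}$
$\left(385236 + h{\left(Q{\left(-26 \right)} \right)}\right) \left(-330628 + 341086\right) = \left(385236 + 2^{\frac{3}{2}}\right) \left(-330628 + 341086\right) = \left(385236 + 2 \sqrt{2}\right) 10458 = 4028798088 + 20916 \sqrt{2}$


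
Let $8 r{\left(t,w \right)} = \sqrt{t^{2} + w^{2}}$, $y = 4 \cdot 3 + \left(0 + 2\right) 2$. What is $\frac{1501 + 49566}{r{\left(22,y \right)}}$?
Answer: $\frac{204268 \sqrt{185}}{185} \approx 15018.0$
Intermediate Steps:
$y = 16$ ($y = 12 + 2 \cdot 2 = 12 + 4 = 16$)
$r{\left(t,w \right)} = \frac{\sqrt{t^{2} + w^{2}}}{8}$
$\frac{1501 + 49566}{r{\left(22,y \right)}} = \frac{1501 + 49566}{\frac{1}{8} \sqrt{22^{2} + 16^{2}}} = \frac{51067}{\frac{1}{8} \sqrt{484 + 256}} = \frac{51067}{\frac{1}{8} \sqrt{740}} = \frac{51067}{\frac{1}{8} \cdot 2 \sqrt{185}} = \frac{51067}{\frac{1}{4} \sqrt{185}} = 51067 \frac{4 \sqrt{185}}{185} = \frac{204268 \sqrt{185}}{185}$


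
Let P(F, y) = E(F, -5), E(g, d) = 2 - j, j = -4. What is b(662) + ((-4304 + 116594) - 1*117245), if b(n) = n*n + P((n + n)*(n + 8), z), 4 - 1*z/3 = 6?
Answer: 433295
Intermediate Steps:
z = -6 (z = 12 - 3*6 = 12 - 18 = -6)
E(g, d) = 6 (E(g, d) = 2 - 1*(-4) = 2 + 4 = 6)
P(F, y) = 6
b(n) = 6 + n² (b(n) = n*n + 6 = n² + 6 = 6 + n²)
b(662) + ((-4304 + 116594) - 1*117245) = (6 + 662²) + ((-4304 + 116594) - 1*117245) = (6 + 438244) + (112290 - 117245) = 438250 - 4955 = 433295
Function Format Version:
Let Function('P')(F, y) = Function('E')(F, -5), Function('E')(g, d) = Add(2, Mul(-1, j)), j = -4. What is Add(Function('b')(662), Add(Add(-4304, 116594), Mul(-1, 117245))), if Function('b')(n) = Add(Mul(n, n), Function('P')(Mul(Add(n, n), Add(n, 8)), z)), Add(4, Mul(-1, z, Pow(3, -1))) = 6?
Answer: 433295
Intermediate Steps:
z = -6 (z = Add(12, Mul(-3, 6)) = Add(12, -18) = -6)
Function('E')(g, d) = 6 (Function('E')(g, d) = Add(2, Mul(-1, -4)) = Add(2, 4) = 6)
Function('P')(F, y) = 6
Function('b')(n) = Add(6, Pow(n, 2)) (Function('b')(n) = Add(Mul(n, n), 6) = Add(Pow(n, 2), 6) = Add(6, Pow(n, 2)))
Add(Function('b')(662), Add(Add(-4304, 116594), Mul(-1, 117245))) = Add(Add(6, Pow(662, 2)), Add(Add(-4304, 116594), Mul(-1, 117245))) = Add(Add(6, 438244), Add(112290, -117245)) = Add(438250, -4955) = 433295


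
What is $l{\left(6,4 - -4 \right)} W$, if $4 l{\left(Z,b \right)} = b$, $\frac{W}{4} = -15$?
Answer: $-120$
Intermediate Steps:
$W = -60$ ($W = 4 \left(-15\right) = -60$)
$l{\left(Z,b \right)} = \frac{b}{4}$
$l{\left(6,4 - -4 \right)} W = \frac{4 - -4}{4} \left(-60\right) = \frac{4 + 4}{4} \left(-60\right) = \frac{1}{4} \cdot 8 \left(-60\right) = 2 \left(-60\right) = -120$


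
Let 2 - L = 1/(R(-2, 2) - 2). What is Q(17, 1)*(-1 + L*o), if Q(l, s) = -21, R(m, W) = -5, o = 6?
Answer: -249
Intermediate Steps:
L = 15/7 (L = 2 - 1/(-5 - 2) = 2 - 1/(-7) = 2 - 1*(-⅐) = 2 + ⅐ = 15/7 ≈ 2.1429)
Q(17, 1)*(-1 + L*o) = -21*(-1 + (15/7)*6) = -21*(-1 + 90/7) = -21*83/7 = -249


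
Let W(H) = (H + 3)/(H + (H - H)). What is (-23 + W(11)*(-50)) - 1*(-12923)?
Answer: 141200/11 ≈ 12836.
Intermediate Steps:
W(H) = (3 + H)/H (W(H) = (3 + H)/(H + 0) = (3 + H)/H)
(-23 + W(11)*(-50)) - 1*(-12923) = (-23 + ((3 + 11)/11)*(-50)) - 1*(-12923) = (-23 + ((1/11)*14)*(-50)) + 12923 = (-23 + (14/11)*(-50)) + 12923 = (-23 - 700/11) + 12923 = -953/11 + 12923 = 141200/11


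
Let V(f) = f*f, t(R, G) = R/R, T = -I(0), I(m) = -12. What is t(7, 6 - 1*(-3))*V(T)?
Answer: 144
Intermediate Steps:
T = 12 (T = -1*(-12) = 12)
t(R, G) = 1
V(f) = f**2
t(7, 6 - 1*(-3))*V(T) = 1*12**2 = 1*144 = 144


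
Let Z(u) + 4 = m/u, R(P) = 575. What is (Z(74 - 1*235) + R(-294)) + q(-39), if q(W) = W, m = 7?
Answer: 12235/23 ≈ 531.96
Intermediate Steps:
Z(u) = -4 + 7/u
(Z(74 - 1*235) + R(-294)) + q(-39) = ((-4 + 7/(74 - 1*235)) + 575) - 39 = ((-4 + 7/(74 - 235)) + 575) - 39 = ((-4 + 7/(-161)) + 575) - 39 = ((-4 + 7*(-1/161)) + 575) - 39 = ((-4 - 1/23) + 575) - 39 = (-93/23 + 575) - 39 = 13132/23 - 39 = 12235/23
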